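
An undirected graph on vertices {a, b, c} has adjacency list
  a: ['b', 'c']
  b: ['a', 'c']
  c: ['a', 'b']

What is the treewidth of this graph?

A width-2 tree decomposition is:
Bags: B1 = {a, b, c}
Tree: (single bag)
A single bag containing all 3 vertices is trivially a valid decomposition of width 2. For the lower bound, the 3 vertices {a, b, c} are pairwise adjacent, and any tree decomposition puts a clique entirely inside one bag — forcing width ≥ 2. Therefore the treewidth is 2.

2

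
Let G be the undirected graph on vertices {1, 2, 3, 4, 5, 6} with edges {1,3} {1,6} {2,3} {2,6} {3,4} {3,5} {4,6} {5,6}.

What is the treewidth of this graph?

2

A width-2 tree decomposition is:
Bags: B1 = {3, 4, 6}  B2 = {2, 3, 6}  B3 = {3, 5, 6}  B4 = {1, 3, 6}
Tree: B1–B2, B2–B3, B3–B4
The largest bag has 3 vertices, giving width 2; this decomposition certifies tw(G) ≤ 2. For the lower bound, G contains the cycle 4–3–2–6–4, so G is not a forest; only forests have treewidth ≤ 1, hence tw(G) ≥ 2. Combining the bounds, tw(G) = 2.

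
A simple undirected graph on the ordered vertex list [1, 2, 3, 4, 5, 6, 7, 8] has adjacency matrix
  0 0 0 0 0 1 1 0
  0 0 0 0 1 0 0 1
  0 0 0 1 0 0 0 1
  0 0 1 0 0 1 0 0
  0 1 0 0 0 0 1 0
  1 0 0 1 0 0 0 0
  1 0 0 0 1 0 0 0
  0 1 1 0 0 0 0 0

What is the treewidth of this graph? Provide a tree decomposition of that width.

Treewidth 2.
One such decomposition:
Bags: B1 = {1, 6, 7}  B2 = {5, 6, 7}  B3 = {2, 5, 6}  B4 = {2, 6, 8}  B5 = {3, 6, 8}  B6 = {3, 4, 6}
Tree: B1–B2, B2–B3, B3–B4, B4–B5, B5–B6

Each bag holds 3 vertices, so the decomposition has width 2, which upper-bounds the treewidth. The edges 6–1–7–5–2–8–3–4–6 form a cycle, so G is not a tree and its treewidth is at least 2. Combining the bounds, tw(G) = 2.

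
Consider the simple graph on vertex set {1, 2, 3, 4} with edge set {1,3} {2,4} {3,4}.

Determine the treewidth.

A width-1 tree decomposition is:
Bags: B1 = {1, 3}  B2 = {3, 4}  B3 = {2, 4}
Tree: B1–B2, B2–B3
The largest bag has 2 vertices, giving width 1; this decomposition certifies tw(G) ≤ 1. G has an edge, so its treewidth is at least 1. Hence tw(G) = 1 exactly.

1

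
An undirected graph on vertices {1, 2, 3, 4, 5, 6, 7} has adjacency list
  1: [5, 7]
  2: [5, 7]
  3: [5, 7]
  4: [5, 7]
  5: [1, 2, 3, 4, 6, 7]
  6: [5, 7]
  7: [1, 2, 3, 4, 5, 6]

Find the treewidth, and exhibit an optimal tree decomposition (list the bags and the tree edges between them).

Treewidth 2.
One optimal decomposition is:
Bags: B1 = {4, 5, 7}  B2 = {1, 5, 7}  B3 = {3, 5, 7}  B4 = {2, 5, 7}  B5 = {5, 6, 7}
Tree: B1–B2, B2–B3, B2–B4, B4–B5

The largest bag has 3 vertices, giving width 2; this decomposition certifies tw(G) ≤ 2. For the lower bound, the 3 vertices {1, 5, 7} are pairwise adjacent, and any tree decomposition puts a clique entirely inside one bag — forcing width ≥ 2. The upper and lower bounds meet at 2, so that is the treewidth.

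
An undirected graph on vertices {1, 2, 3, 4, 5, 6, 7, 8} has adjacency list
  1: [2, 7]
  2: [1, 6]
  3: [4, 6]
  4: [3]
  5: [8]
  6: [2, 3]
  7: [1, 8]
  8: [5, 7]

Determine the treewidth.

1

A width-1 tree decomposition is:
Bags: B1 = {5, 8}  B2 = {7, 8}  B3 = {1, 7}  B4 = {1, 2}  B5 = {2, 6}  B6 = {3, 6}  B7 = {3, 4}
Tree: B1–B2, B2–B3, B3–B4, B4–B5, B5–B6, B6–B7
Every bag has size at most 2, so the width is 2 − 1 = 1 and tw(G) ≤ 1. Any graph with an edge has treewidth ≥ 1, and G has the edge 5–8. Therefore the treewidth is 1.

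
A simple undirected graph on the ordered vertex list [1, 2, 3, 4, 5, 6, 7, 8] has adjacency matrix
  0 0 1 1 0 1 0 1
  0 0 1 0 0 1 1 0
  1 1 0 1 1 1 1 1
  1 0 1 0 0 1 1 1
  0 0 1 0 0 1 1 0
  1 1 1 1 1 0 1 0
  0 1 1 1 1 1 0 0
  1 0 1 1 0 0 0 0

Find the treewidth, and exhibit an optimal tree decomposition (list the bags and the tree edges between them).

Treewidth 3.
One such decomposition:
Bags: B1 = {3, 4, 6, 7}  B2 = {1, 3, 4, 6}  B3 = {2, 3, 6, 7}  B4 = {3, 5, 6, 7}  B5 = {1, 3, 4, 8}
Tree: B1–B2, B1–B3, B3–B4, B2–B5

Every bag has size at most 4, so the width is 4 − 1 = 3 and tw(G) ≤ 3. Conversely, {1, 3, 4, 8} is a clique of size 4, and the vertices of any clique must share a bag in every tree decomposition; so some bag has ≥ 4 vertices and tw(G) ≥ 3. Combining the bounds, tw(G) = 3.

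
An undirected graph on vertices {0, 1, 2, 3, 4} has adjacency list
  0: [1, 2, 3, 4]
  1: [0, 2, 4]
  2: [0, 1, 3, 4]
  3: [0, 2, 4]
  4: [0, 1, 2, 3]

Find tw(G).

A width-3 tree decomposition is:
Bags: B1 = {0, 2, 3, 4}  B2 = {0, 1, 2, 4}
Tree: B1–B2
Each bag holds 4 vertices, so the decomposition has width 3, which upper-bounds the treewidth. For the lower bound, the 4 vertices {0, 1, 2, 4} are pairwise adjacent, and any tree decomposition puts a clique entirely inside one bag — forcing width ≥ 3. The upper and lower bounds meet at 3, so that is the treewidth.

3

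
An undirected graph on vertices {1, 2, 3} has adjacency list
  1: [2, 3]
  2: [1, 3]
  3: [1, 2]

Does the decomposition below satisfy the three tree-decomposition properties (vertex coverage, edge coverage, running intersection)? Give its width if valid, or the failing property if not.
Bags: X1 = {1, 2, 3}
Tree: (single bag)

Yes; width 2.

Checking the three conditions: (i) the bags cover all of {1, 2, 3}; (ii) for each edge, some bag contains both endpoints; (iii) the bags containing any fixed vertex form a subtree. All hold, so the decomposition is valid with width 3 − 1 = 2.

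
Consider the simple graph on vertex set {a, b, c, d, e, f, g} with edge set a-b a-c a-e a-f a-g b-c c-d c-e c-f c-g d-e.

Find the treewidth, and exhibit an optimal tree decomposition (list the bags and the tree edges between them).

Treewidth 2.
One such decomposition:
Bags: B1 = {a, c, g}  B2 = {a, c, e}  B3 = {c, d, e}  B4 = {a, b, c}  B5 = {a, c, f}
Tree: B1–B2, B2–B3, B2–B4, B2–B5

Each bag holds 3 vertices, so the decomposition has width 2, which upper-bounds the treewidth. On the other hand G contains the 3-clique {c, d, e}. A clique must lie in a single bag of any decomposition, so no decomposition can have width below 2. Hence tw(G) = 2 exactly.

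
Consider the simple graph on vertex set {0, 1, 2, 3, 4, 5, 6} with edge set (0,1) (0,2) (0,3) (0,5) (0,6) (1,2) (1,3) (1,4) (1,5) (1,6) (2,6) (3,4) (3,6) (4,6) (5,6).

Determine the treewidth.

A width-3 tree decomposition is:
Bags: B1 = {0, 1, 2, 6}  B2 = {0, 1, 3, 6}  B3 = {1, 3, 4, 6}  B4 = {0, 1, 5, 6}
Tree: B1–B2, B2–B3, B2–B4
Every bag has size at most 4, so the width is 4 − 1 = 3 and tw(G) ≤ 3. Conversely, {0, 1, 2, 6} is a clique of size 4, and the vertices of any clique must share a bag in every tree decomposition; so some bag has ≥ 4 vertices and tw(G) ≥ 3. The upper and lower bounds meet at 3, so that is the treewidth.

3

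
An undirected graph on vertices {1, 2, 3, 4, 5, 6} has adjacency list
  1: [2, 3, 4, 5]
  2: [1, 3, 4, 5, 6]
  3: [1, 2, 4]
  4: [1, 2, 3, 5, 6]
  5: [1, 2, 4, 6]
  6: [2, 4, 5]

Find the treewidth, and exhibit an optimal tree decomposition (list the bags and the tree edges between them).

The largest bag has 4 vertices, giving width 3; this decomposition certifies tw(G) ≤ 3. For the lower bound, the 4 vertices {1, 2, 3, 4} are pairwise adjacent, and any tree decomposition puts a clique entirely inside one bag — forcing width ≥ 3. The upper and lower bounds meet at 3, so that is the treewidth.

Treewidth 3.
One optimal decomposition is:
Bags: B1 = {1, 2, 3, 4}  B2 = {1, 2, 4, 5}  B3 = {2, 4, 5, 6}
Tree: B1–B2, B2–B3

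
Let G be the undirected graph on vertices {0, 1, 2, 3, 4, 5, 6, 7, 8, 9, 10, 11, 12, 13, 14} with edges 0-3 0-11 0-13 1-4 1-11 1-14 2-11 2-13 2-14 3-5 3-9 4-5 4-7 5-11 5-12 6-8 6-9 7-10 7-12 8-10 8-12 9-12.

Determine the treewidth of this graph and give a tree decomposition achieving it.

Every bag has size at most 4, so the width is 4 − 1 = 3 and tw(G) ≤ 3. For the lower bound: the 4 vertex sets {6,8,10}, {7}, {12}, {3,4,5,9} are disjoint, each induces a connected subgraph, and every pair is joined by at least one edge of G. Contracting each set to a single vertex therefore yields K_{4} as a minor, and since treewidth is minor-monotone, tw(G) ≥ tw(K_{4}) = 3. Therefore the treewidth is 3.

Treewidth 3.
Bags: B1 = {6, 7, 8, 10}  B2 = {6, 7, 8, 12}  B3 = {6, 7, 9, 12}  B4 = {4, 7, 9, 12}  B5 = {4, 5, 9, 12}  B6 = {3, 4, 5, 9}  B7 = {1, 3, 4, 5}  B8 = {1, 3, 5, 11}  B9 = {0, 1, 3, 11}  B10 = {0, 1, 11, 14}  B11 = {0, 2, 11, 14}  B12 = {0, 2, 13, 14}
Tree: B1–B2, B2–B3, B3–B4, B4–B5, B5–B6, B6–B7, B7–B8, B8–B9, B9–B10, B10–B11, B11–B12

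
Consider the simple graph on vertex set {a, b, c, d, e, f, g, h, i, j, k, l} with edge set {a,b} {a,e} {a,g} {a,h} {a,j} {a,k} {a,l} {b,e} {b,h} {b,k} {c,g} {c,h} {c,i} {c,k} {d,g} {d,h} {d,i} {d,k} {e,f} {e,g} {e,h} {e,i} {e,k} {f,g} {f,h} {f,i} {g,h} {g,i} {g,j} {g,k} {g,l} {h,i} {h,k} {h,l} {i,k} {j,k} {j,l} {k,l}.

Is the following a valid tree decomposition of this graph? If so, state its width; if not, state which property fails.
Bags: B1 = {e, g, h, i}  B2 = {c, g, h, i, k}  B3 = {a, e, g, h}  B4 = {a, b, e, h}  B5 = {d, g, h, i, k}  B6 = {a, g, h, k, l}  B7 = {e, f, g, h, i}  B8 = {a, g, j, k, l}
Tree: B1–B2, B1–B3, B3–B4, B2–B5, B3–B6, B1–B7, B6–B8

A tree decomposition must satisfy three properties: every vertex lies in some bag; for every edge, both endpoints lie together in some bag; and for every vertex, the bags containing it form a connected subtree. Here edge (k,e) lies in no bag, so the decomposition is invalid.

No — edge (k,e) lies in no bag.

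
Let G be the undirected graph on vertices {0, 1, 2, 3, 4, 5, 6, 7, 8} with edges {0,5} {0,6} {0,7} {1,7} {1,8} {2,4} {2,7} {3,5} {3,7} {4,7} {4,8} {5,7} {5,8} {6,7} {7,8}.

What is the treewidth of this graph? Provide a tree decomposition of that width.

Treewidth 2.
Bags: B1 = {5, 7, 8}  B2 = {0, 5, 7}  B3 = {3, 5, 7}  B4 = {0, 6, 7}  B5 = {1, 7, 8}  B6 = {4, 7, 8}  B7 = {2, 4, 7}
Tree: B1–B2, B2–B3, B2–B4, B1–B5, B1–B6, B6–B7

The largest bag has 3 vertices, giving width 2; this decomposition certifies tw(G) ≤ 2. On the other hand G contains the 3-clique {1, 7, 8}. A clique must lie in a single bag of any decomposition, so no decomposition can have width below 2. The upper and lower bounds meet at 2, so that is the treewidth.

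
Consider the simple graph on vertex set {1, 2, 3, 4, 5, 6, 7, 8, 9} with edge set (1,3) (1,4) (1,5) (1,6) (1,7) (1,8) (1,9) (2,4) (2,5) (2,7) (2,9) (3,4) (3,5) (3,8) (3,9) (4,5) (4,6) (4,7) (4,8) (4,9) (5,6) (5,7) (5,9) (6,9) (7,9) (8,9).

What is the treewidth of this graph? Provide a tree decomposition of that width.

Treewidth 4.
One such decomposition:
Bags: B1 = {1, 4, 5, 7, 9}  B2 = {2, 4, 5, 7, 9}  B3 = {1, 3, 4, 5, 9}  B4 = {1, 3, 4, 8, 9}  B5 = {1, 4, 5, 6, 9}
Tree: B1–B2, B1–B3, B3–B4, B1–B5

The largest bag has 5 vertices, giving width 4; this decomposition certifies tw(G) ≤ 4. For the lower bound, the 5 vertices {1, 3, 4, 8, 9} are pairwise adjacent, and any tree decomposition puts a clique entirely inside one bag — forcing width ≥ 4. Hence tw(G) = 4 exactly.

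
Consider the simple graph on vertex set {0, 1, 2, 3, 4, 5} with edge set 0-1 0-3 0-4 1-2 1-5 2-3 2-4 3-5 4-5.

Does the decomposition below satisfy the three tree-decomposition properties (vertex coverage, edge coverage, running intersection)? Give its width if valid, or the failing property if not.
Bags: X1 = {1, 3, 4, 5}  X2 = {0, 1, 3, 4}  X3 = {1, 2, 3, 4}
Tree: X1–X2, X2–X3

Yes; width 3.

Checking the three conditions: (i) the bags cover all of {0, 1, 2, 3, 4, 5}; (ii) for each edge, some bag contains both endpoints; (iii) the bags containing any fixed vertex form a subtree. All hold, so the decomposition is valid with width 4 − 1 = 3.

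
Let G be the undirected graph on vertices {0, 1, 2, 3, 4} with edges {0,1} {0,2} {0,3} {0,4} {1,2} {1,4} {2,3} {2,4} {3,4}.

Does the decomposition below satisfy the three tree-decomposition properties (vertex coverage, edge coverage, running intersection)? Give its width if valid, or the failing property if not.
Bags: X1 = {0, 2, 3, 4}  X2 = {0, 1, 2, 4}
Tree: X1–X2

Every vertex of G appears in some bag (union = {0, 1, 2, 3, 4}); every edge is covered by a bag; and for each vertex v the set of bags containing v is connected in the bag tree. The decomposition is therefore valid. The largest bag has 4 vertices, so the width is 3.

Yes; width 3.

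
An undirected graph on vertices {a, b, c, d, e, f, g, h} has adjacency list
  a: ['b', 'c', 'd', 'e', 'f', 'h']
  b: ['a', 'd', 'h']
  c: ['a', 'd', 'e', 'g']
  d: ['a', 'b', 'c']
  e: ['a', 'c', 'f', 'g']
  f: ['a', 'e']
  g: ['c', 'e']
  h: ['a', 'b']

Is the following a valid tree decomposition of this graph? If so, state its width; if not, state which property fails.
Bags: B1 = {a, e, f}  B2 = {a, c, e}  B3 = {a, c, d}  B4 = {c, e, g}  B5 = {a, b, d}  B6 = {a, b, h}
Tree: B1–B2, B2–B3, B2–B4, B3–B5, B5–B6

Vertex coverage: the bags together contain {a, b, c, d, e, f, g, h}, the full vertex set. Edge coverage: each edge of G has both endpoints in at least one bag. Running intersection: for every vertex, the bags containing it form a connected subtree. All three properties hold, so this is a valid tree decomposition of width max|bag| − 1 = 2, and hence tw(G) ≤ 2.

Yes; width 2.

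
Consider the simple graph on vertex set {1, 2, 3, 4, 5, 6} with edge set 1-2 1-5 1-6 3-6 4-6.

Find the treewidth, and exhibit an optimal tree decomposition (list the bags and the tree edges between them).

Treewidth 1.
One such decomposition:
Bags: B1 = {1, 6}  B2 = {1, 2}  B3 = {1, 5}  B4 = {3, 6}  B5 = {4, 6}
Tree: B1–B2, B2–B3, B1–B4, B4–B5

The largest bag has 2 vertices, giving width 1; this decomposition certifies tw(G) ≤ 1. Since G has at least one edge (e.g. 1–6), it is not an edgeless graph, so tw(G) ≥ 1. The upper and lower bounds meet at 1, so that is the treewidth.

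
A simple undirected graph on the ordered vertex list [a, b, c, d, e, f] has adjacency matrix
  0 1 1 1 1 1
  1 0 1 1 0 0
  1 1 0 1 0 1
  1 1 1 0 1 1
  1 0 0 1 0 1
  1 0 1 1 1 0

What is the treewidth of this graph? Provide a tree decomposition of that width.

Each bag holds 4 vertices, so the decomposition has width 3, which upper-bounds the treewidth. For the lower bound, the 4 vertices {a, d, e, f} are pairwise adjacent, and any tree decomposition puts a clique entirely inside one bag — forcing width ≥ 3. The upper and lower bounds meet at 3, so that is the treewidth.

Treewidth 3.
One such decomposition:
Bags: B1 = {a, c, d, f}  B2 = {a, d, e, f}  B3 = {a, b, c, d}
Tree: B1–B2, B1–B3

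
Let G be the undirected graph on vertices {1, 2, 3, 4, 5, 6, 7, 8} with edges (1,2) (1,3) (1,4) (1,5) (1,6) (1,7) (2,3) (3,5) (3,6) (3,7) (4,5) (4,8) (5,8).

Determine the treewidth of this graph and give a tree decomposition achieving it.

Each bag holds 3 vertices, so the decomposition has width 2, which upper-bounds the treewidth. For the lower bound, the 3 vertices {4, 5, 8} are pairwise adjacent, and any tree decomposition puts a clique entirely inside one bag — forcing width ≥ 2. Hence tw(G) = 2 exactly.

Treewidth 2.
One optimal decomposition is:
Bags: B1 = {1, 3, 7}  B2 = {1, 3, 5}  B3 = {1, 3, 6}  B4 = {1, 2, 3}  B5 = {1, 4, 5}  B6 = {4, 5, 8}
Tree: B1–B2, B2–B3, B3–B4, B2–B5, B5–B6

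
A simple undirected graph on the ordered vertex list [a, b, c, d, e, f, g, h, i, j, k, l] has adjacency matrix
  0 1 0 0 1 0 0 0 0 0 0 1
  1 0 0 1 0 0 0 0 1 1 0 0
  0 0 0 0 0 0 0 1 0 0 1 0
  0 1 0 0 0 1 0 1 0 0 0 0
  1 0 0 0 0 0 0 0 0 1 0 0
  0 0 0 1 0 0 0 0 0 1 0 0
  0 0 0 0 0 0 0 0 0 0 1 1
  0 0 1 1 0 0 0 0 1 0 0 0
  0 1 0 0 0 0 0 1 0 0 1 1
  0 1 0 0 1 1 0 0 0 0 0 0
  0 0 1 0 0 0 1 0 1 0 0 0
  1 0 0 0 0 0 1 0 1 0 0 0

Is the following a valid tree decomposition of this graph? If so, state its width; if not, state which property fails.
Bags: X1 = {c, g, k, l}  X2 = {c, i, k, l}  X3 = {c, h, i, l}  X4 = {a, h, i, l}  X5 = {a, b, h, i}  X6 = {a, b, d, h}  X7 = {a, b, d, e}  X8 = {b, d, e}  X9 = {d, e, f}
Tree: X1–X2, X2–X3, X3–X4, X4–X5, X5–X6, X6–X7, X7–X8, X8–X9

No — vertex j appears in no bag.

A tree decomposition must satisfy three properties: every vertex lies in some bag; for every edge, both endpoints lie together in some bag; and for every vertex, the bags containing it form a connected subtree. Here vertex j appears in no bag, so the decomposition is invalid.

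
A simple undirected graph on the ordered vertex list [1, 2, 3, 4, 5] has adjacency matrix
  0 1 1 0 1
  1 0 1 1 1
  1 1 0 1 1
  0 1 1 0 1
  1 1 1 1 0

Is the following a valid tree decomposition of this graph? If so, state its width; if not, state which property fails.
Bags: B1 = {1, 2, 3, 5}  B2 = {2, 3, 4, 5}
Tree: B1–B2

Vertex coverage: the bags together contain {1, 2, 3, 4, 5}, the full vertex set. Edge coverage: each edge of G has both endpoints in at least one bag. Running intersection: for every vertex, the bags containing it form a connected subtree. All three properties hold, so this is a valid tree decomposition of width max|bag| − 1 = 3, and hence tw(G) ≤ 3.

Yes; width 3.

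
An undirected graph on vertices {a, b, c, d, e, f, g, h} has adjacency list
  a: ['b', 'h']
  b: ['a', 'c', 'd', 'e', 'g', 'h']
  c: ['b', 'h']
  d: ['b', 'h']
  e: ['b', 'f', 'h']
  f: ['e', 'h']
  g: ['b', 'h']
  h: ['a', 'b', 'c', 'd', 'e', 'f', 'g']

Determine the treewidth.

A width-2 tree decomposition is:
Bags: B1 = {a, b, h}  B2 = {b, d, h}  B3 = {b, c, h}  B4 = {b, e, h}  B5 = {e, f, h}  B6 = {b, g, h}
Tree: B1–B2, B2–B3, B3–B4, B4–B5, B4–B6
The largest bag has 3 vertices, giving width 2; this decomposition certifies tw(G) ≤ 2. On the other hand G contains the 3-clique {e, f, h}. A clique must lie in a single bag of any decomposition, so no decomposition can have width below 2. Hence tw(G) = 2 exactly.

2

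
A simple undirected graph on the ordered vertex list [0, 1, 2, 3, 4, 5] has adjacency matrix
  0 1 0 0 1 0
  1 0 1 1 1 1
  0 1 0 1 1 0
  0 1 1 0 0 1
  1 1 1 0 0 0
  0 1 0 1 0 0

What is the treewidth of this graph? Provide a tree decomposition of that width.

The largest bag has 3 vertices, giving width 2; this decomposition certifies tw(G) ≤ 2. Conversely, {0, 1, 4} is a clique of size 3, and the vertices of any clique must share a bag in every tree decomposition; so some bag has ≥ 3 vertices and tw(G) ≥ 2. Therefore the treewidth is 2.

Treewidth 2.
One optimal decomposition is:
Bags: B1 = {1, 2, 3}  B2 = {1, 3, 5}  B3 = {1, 2, 4}  B4 = {0, 1, 4}
Tree: B1–B2, B1–B3, B3–B4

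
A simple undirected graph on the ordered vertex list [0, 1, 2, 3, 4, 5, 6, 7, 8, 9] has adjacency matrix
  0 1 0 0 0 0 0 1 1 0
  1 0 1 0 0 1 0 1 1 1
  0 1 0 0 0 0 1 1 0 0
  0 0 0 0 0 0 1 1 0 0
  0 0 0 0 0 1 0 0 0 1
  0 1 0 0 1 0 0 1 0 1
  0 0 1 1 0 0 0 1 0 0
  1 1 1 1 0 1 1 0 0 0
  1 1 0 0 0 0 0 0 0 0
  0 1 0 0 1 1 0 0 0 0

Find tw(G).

A width-2 tree decomposition is:
Bags: B1 = {1, 2, 7}  B2 = {2, 6, 7}  B3 = {0, 1, 7}  B4 = {1, 5, 7}  B5 = {3, 6, 7}  B6 = {0, 1, 8}  B7 = {1, 5, 9}  B8 = {4, 5, 9}
Tree: B1–B2, B1–B3, B3–B4, B2–B5, B3–B6, B4–B7, B7–B8
Each bag holds 3 vertices, so the decomposition has width 2, which upper-bounds the treewidth. On the other hand G contains the 3-clique {0, 1, 8}. A clique must lie in a single bag of any decomposition, so no decomposition can have width below 2. Therefore the treewidth is 2.

2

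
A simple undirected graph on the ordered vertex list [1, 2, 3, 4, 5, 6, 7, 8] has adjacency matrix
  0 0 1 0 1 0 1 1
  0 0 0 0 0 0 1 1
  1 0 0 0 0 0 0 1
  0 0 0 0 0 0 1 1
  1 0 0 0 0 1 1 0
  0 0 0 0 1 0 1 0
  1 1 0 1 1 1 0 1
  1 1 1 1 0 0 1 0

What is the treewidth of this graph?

A width-2 tree decomposition is:
Bags: B1 = {1, 7, 8}  B2 = {1, 5, 7}  B3 = {4, 7, 8}  B4 = {2, 7, 8}  B5 = {1, 3, 8}  B6 = {5, 6, 7}
Tree: B1–B2, B1–B3, B1–B4, B1–B5, B2–B6
The largest bag has 3 vertices, giving width 2; this decomposition certifies tw(G) ≤ 2. For the lower bound, the 3 vertices {1, 3, 8} are pairwise adjacent, and any tree decomposition puts a clique entirely inside one bag — forcing width ≥ 2. Combining the bounds, tw(G) = 2.

2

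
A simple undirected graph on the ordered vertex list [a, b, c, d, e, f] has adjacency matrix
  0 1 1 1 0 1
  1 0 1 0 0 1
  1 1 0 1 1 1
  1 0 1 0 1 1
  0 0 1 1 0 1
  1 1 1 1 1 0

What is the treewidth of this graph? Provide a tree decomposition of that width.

Treewidth 3.
One optimal decomposition is:
Bags: B1 = {a, c, d, f}  B2 = {c, d, e, f}  B3 = {a, b, c, f}
Tree: B1–B2, B1–B3

Each bag holds 4 vertices, so the decomposition has width 3, which upper-bounds the treewidth. For the lower bound, the 4 vertices {c, d, e, f} are pairwise adjacent, and any tree decomposition puts a clique entirely inside one bag — forcing width ≥ 3. Hence tw(G) = 3 exactly.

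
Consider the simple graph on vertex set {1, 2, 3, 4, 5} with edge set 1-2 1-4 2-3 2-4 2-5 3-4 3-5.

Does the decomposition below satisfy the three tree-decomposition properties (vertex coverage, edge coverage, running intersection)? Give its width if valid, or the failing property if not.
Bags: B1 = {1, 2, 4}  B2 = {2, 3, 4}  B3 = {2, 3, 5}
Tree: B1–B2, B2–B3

Every vertex of G appears in some bag (union = {1, 2, 3, 4, 5}); every edge is covered by a bag; and for each vertex v the set of bags containing v is connected in the bag tree. The decomposition is therefore valid. The largest bag has 3 vertices, so the width is 2.

Yes; width 2.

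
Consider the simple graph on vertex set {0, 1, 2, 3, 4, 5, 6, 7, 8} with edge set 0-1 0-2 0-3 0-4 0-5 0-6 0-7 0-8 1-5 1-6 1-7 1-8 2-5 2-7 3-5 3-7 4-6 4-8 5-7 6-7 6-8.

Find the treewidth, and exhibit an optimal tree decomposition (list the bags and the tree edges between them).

The largest bag has 4 vertices, giving width 3; this decomposition certifies tw(G) ≤ 3. On the other hand G contains the 4-clique {0, 1, 6, 8}. A clique must lie in a single bag of any decomposition, so no decomposition can have width below 3. Therefore the treewidth is 3.

Treewidth 3.
Bags: B1 = {0, 1, 5, 7}  B2 = {0, 1, 6, 7}  B3 = {0, 1, 6, 8}  B4 = {0, 3, 5, 7}  B5 = {0, 4, 6, 8}  B6 = {0, 2, 5, 7}
Tree: B1–B2, B2–B3, B1–B4, B3–B5, B4–B6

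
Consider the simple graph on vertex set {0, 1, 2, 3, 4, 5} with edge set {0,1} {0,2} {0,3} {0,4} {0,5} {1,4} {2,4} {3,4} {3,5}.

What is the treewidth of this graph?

2

A width-2 tree decomposition is:
Bags: B1 = {0, 3, 5}  B2 = {0, 3, 4}  B3 = {0, 1, 4}  B4 = {0, 2, 4}
Tree: B1–B2, B2–B3, B3–B4
Each bag holds 3 vertices, so the decomposition has width 2, which upper-bounds the treewidth. For the lower bound, the 3 vertices {0, 1, 4} are pairwise adjacent, and any tree decomposition puts a clique entirely inside one bag — forcing width ≥ 2. Combining the bounds, tw(G) = 2.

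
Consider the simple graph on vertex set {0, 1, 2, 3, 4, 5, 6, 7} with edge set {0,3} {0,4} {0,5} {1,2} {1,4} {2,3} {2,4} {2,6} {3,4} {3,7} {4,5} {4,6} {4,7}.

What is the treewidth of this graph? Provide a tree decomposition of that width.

Every bag has size at most 3, so the width is 3 − 1 = 2 and tw(G) ≤ 2. Conversely, {0, 3, 4} is a clique of size 3, and the vertices of any clique must share a bag in every tree decomposition; so some bag has ≥ 3 vertices and tw(G) ≥ 2. Therefore the treewidth is 2.

Treewidth 2.
One optimal decomposition is:
Bags: B1 = {0, 3, 4}  B2 = {0, 4, 5}  B3 = {2, 3, 4}  B4 = {2, 4, 6}  B5 = {1, 2, 4}  B6 = {3, 4, 7}
Tree: B1–B2, B1–B3, B3–B4, B3–B5, B1–B6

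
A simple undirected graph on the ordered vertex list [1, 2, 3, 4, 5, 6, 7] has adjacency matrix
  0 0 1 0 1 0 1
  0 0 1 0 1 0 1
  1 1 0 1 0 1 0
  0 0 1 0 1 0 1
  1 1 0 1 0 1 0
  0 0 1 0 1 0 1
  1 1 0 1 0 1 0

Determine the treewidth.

3

A width-3 tree decomposition is:
Bags: B1 = {2, 3, 5, 7}  B2 = {3, 4, 5, 7}  B3 = {3, 5, 6, 7}  B4 = {1, 3, 5, 7}
Tree: B1–B2, B2–B3, B3–B4
Each bag holds 4 vertices, so the decomposition has width 3, which upper-bounds the treewidth. For the lower bound: the 4 vertex sets {2,5}, {4,7}, {3}, {6} are disjoint, each induces a connected subgraph, and every pair is joined by at least one edge of G. Contracting each set to a single vertex therefore yields K_{4} as a minor, and since treewidth is minor-monotone, tw(G) ≥ tw(K_{4}) = 3. The upper and lower bounds meet at 3, so that is the treewidth.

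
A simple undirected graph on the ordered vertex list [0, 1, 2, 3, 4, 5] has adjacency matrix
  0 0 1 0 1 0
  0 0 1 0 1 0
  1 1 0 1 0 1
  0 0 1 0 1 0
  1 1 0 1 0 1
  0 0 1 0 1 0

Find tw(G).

A width-2 tree decomposition is:
Bags: B1 = {2, 3, 4}  B2 = {0, 2, 4}  B3 = {2, 4, 5}  B4 = {1, 2, 4}
Tree: B1–B2, B2–B3, B3–B4
Every bag has size at most 3, so the width is 3 − 1 = 2 and tw(G) ≤ 2. For the lower bound, G contains the cycle 2–3–4–0–2, so G is not a forest; only forests have treewidth ≤ 1, hence tw(G) ≥ 2. Combining the bounds, tw(G) = 2.

2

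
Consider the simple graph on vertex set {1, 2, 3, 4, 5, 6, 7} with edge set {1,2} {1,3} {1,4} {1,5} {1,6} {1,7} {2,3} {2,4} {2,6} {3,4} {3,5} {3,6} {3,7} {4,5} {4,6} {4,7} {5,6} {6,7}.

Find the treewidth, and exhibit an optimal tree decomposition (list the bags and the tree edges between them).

The largest bag has 5 vertices, giving width 4; this decomposition certifies tw(G) ≤ 4. On the other hand G contains the 5-clique {1, 2, 3, 4, 6}. A clique must lie in a single bag of any decomposition, so no decomposition can have width below 4. Therefore the treewidth is 4.

Treewidth 4.
One optimal decomposition is:
Bags: B1 = {1, 3, 4, 5, 6}  B2 = {1, 2, 3, 4, 6}  B3 = {1, 3, 4, 6, 7}
Tree: B1–B2, B2–B3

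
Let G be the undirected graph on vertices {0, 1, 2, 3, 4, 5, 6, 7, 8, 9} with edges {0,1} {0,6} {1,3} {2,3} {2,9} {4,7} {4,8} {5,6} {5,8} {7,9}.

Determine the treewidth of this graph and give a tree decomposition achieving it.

Treewidth 2.
Bags: B1 = {0, 1, 6}  B2 = {1, 5, 6}  B3 = {1, 5, 8}  B4 = {1, 4, 8}  B5 = {1, 4, 7}  B6 = {1, 7, 9}  B7 = {1, 2, 9}  B8 = {1, 2, 3}
Tree: B1–B2, B2–B3, B3–B4, B4–B5, B5–B6, B6–B7, B7–B8

The largest bag has 3 vertices, giving width 2; this decomposition certifies tw(G) ≤ 2. Since 1–0–6–5–8–4–7–9–2–3–1 is a cycle in G, G is not acyclic. Forests are exactly the graphs of treewidth ≤ 1, so tw(G) ≥ 2. Therefore the treewidth is 2.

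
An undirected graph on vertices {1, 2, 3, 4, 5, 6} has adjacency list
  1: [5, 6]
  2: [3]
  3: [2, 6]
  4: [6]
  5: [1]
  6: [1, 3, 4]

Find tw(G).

1

A width-1 tree decomposition is:
Bags: B1 = {3, 6}  B2 = {1, 6}  B3 = {1, 5}  B4 = {2, 3}  B5 = {4, 6}
Tree: B1–B2, B2–B3, B1–B4, B2–B5
Every bag has size at most 2, so the width is 2 − 1 = 1 and tw(G) ≤ 1. Any graph with an edge has treewidth ≥ 1, and G has the edge 3–6. Therefore the treewidth is 1.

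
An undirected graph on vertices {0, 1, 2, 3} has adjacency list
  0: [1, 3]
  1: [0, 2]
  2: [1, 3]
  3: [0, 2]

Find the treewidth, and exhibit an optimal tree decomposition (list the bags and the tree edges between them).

The largest bag has 3 vertices, giving width 2; this decomposition certifies tw(G) ≤ 2. Since 2–1–0–3–2 is a cycle in G, G is not acyclic. Forests are exactly the graphs of treewidth ≤ 1, so tw(G) ≥ 2. Combining the bounds, tw(G) = 2.

Treewidth 2.
One optimal decomposition is:
Bags: B1 = {0, 1, 2}  B2 = {0, 2, 3}
Tree: B1–B2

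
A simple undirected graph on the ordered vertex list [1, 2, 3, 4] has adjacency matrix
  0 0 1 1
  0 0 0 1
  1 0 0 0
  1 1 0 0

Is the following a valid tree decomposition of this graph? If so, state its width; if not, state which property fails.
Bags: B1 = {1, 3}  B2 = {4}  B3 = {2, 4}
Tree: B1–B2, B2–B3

No — edge (1,4) lies in no bag.

A tree decomposition must satisfy three properties: every vertex lies in some bag; for every edge, both endpoints lie together in some bag; and for every vertex, the bags containing it form a connected subtree. Here edge (1,4) lies in no bag, so the decomposition is invalid.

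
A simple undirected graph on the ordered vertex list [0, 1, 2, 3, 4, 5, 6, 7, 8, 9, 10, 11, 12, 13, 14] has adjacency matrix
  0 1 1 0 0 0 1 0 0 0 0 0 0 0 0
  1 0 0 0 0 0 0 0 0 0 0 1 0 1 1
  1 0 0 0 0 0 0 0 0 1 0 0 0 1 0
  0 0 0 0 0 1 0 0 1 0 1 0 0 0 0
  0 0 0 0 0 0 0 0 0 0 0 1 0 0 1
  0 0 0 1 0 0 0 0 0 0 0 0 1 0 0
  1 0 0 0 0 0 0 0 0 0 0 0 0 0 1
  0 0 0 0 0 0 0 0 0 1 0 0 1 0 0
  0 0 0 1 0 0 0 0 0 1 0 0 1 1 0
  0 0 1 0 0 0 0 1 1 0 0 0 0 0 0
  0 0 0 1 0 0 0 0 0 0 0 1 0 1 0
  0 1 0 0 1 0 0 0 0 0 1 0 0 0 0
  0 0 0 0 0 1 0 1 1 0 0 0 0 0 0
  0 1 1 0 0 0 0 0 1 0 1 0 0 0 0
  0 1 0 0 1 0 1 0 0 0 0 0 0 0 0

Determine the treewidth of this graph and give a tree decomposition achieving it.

Each bag holds 4 vertices, so the decomposition has width 3, which upper-bounds the treewidth. For the lower bound: the 4 vertex sets {4,6,14}, {0}, {1}, {2,10,11,13} are disjoint, each induces a connected subgraph, and every pair is joined by at least one edge of G. Contracting each set to a single vertex therefore yields K_{4} as a minor, and since treewidth is minor-monotone, tw(G) ≥ tw(K_{4}) = 3. Combining the bounds, tw(G) = 3.

Treewidth 3.
One such decomposition:
Bags: B1 = {0, 4, 6, 14}  B2 = {0, 1, 4, 14}  B3 = {0, 1, 4, 11}  B4 = {0, 1, 2, 11}  B5 = {1, 2, 11, 13}  B6 = {2, 10, 11, 13}  B7 = {2, 9, 10, 13}  B8 = {8, 9, 10, 13}  B9 = {3, 8, 9, 10}  B10 = {3, 7, 8, 9}  B11 = {3, 7, 8, 12}  B12 = {3, 5, 7, 12}
Tree: B1–B2, B2–B3, B3–B4, B4–B5, B5–B6, B6–B7, B7–B8, B8–B9, B9–B10, B10–B11, B11–B12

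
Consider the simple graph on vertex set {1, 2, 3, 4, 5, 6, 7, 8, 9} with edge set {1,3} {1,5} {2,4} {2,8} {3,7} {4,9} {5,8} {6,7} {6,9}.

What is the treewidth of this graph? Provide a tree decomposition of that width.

Each bag holds 3 vertices, so the decomposition has width 2, which upper-bounds the treewidth. For the lower bound, G contains the cycle 3–7–6–9–4–2–8–5–1–3, so G is not a forest; only forests have treewidth ≤ 1, hence tw(G) ≥ 2. Therefore the treewidth is 2.

Treewidth 2.
Bags: B1 = {3, 6, 7}  B2 = {3, 6, 9}  B3 = {3, 4, 9}  B4 = {2, 3, 4}  B5 = {2, 3, 8}  B6 = {3, 5, 8}  B7 = {1, 3, 5}
Tree: B1–B2, B2–B3, B3–B4, B4–B5, B5–B6, B6–B7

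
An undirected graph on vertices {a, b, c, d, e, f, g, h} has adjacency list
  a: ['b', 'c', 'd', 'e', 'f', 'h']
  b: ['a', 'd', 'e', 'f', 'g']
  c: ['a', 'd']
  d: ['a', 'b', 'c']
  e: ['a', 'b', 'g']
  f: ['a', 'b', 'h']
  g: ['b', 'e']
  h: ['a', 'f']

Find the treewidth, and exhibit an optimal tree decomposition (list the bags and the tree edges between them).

Treewidth 2.
One such decomposition:
Bags: B1 = {a, b, f}  B2 = {a, b, e}  B3 = {b, e, g}  B4 = {a, b, d}  B5 = {a, c, d}  B6 = {a, f, h}
Tree: B1–B2, B2–B3, B1–B4, B4–B5, B1–B6

Each bag holds 3 vertices, so the decomposition has width 2, which upper-bounds the treewidth. On the other hand G contains the 3-clique {b, e, g}. A clique must lie in a single bag of any decomposition, so no decomposition can have width below 2. Therefore the treewidth is 2.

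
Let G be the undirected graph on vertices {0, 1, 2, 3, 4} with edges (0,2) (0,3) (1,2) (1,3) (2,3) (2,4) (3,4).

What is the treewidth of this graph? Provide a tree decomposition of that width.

Treewidth 2.
Bags: B1 = {1, 2, 3}  B2 = {0, 2, 3}  B3 = {2, 3, 4}
Tree: B1–B2, B1–B3

Each bag holds 3 vertices, so the decomposition has width 2, which upper-bounds the treewidth. On the other hand G contains the 3-clique {0, 2, 3}. A clique must lie in a single bag of any decomposition, so no decomposition can have width below 2. Hence tw(G) = 2 exactly.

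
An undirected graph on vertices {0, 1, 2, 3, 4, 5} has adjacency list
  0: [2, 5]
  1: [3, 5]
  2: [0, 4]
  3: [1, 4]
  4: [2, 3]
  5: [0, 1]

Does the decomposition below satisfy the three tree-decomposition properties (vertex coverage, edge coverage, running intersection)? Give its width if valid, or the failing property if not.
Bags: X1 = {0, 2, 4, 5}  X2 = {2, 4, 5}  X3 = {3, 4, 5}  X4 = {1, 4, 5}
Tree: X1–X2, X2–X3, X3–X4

No — edge (3,1) lies in no bag.

A tree decomposition must satisfy three properties: every vertex lies in some bag; for every edge, both endpoints lie together in some bag; and for every vertex, the bags containing it form a connected subtree. Here edge (3,1) lies in no bag, so the decomposition is invalid.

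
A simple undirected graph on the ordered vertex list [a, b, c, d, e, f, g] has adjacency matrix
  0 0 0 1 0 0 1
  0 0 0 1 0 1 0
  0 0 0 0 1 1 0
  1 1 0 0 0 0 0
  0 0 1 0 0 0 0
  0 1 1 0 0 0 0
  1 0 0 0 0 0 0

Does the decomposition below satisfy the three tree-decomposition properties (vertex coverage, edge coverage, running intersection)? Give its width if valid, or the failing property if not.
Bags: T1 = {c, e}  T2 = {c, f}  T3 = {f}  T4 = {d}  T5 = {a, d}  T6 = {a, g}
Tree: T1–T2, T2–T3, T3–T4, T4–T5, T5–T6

A tree decomposition must satisfy three properties: every vertex lies in some bag; for every edge, both endpoints lie together in some bag; and for every vertex, the bags containing it form a connected subtree. Here vertex b appears in no bag, so the decomposition is invalid.

No — vertex b appears in no bag.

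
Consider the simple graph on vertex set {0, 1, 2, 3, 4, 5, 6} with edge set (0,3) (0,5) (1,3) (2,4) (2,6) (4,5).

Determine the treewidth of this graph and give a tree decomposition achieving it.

Treewidth 1.
One optimal decomposition is:
Bags: B1 = {1, 3}  B2 = {0, 3}  B3 = {0, 5}  B4 = {4, 5}  B5 = {2, 4}  B6 = {2, 6}
Tree: B1–B2, B2–B3, B3–B4, B4–B5, B5–B6

The largest bag has 2 vertices, giving width 1; this decomposition certifies tw(G) ≤ 1. Any graph with an edge has treewidth ≥ 1, and G has the edge 1–3. Hence tw(G) = 1 exactly.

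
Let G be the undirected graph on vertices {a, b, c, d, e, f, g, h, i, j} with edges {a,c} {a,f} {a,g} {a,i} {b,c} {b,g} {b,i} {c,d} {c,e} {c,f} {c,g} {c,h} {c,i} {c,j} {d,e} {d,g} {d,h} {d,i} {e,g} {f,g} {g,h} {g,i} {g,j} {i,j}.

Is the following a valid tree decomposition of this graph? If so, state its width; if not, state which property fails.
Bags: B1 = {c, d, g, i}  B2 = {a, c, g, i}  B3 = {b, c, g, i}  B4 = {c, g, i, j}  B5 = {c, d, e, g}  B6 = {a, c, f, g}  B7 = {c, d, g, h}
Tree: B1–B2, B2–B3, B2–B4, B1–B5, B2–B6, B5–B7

Vertex coverage: the bags together contain {a, b, c, d, e, f, g, h, i, j}, the full vertex set. Edge coverage: each edge of G has both endpoints in at least one bag. Running intersection: for every vertex, the bags containing it form a connected subtree. All three properties hold, so this is a valid tree decomposition of width max|bag| − 1 = 3, and hence tw(G) ≤ 3.

Yes; width 3.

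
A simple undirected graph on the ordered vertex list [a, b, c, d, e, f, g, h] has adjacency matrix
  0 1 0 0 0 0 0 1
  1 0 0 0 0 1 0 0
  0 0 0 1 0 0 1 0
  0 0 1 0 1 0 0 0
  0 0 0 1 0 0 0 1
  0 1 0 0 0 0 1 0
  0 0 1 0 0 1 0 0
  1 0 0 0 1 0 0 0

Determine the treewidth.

A width-2 tree decomposition is:
Bags: B1 = {c, d, g}  B2 = {d, f, g}  B3 = {b, d, f}  B4 = {a, b, d}  B5 = {a, d, h}  B6 = {d, e, h}
Tree: B1–B2, B2–B3, B3–B4, B4–B5, B5–B6
Each bag holds 3 vertices, so the decomposition has width 2, which upper-bounds the treewidth. For the lower bound, G contains the cycle d–c–g–f–b–a–h–e–d, so G is not a forest; only forests have treewidth ≤ 1, hence tw(G) ≥ 2. Therefore the treewidth is 2.

2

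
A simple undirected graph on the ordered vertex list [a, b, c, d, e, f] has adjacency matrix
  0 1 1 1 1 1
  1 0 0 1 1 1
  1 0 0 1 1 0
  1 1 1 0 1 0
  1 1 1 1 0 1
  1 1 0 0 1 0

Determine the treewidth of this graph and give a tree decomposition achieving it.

The largest bag has 4 vertices, giving width 3; this decomposition certifies tw(G) ≤ 3. On the other hand G contains the 4-clique {a, c, d, e}. A clique must lie in a single bag of any decomposition, so no decomposition can have width below 3. The upper and lower bounds meet at 3, so that is the treewidth.

Treewidth 3.
Bags: B1 = {a, c, d, e}  B2 = {a, b, d, e}  B3 = {a, b, e, f}
Tree: B1–B2, B2–B3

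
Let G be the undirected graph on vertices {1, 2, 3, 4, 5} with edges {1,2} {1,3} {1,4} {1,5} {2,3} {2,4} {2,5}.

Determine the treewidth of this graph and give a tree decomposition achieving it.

Treewidth 2.
One such decomposition:
Bags: B1 = {1, 2, 3}  B2 = {1, 2, 4}  B3 = {1, 2, 5}
Tree: B1–B2, B1–B3

Every bag has size at most 3, so the width is 3 − 1 = 2 and tw(G) ≤ 2. For the lower bound, the 3 vertices {1, 2, 3} are pairwise adjacent, and any tree decomposition puts a clique entirely inside one bag — forcing width ≥ 2. Hence tw(G) = 2 exactly.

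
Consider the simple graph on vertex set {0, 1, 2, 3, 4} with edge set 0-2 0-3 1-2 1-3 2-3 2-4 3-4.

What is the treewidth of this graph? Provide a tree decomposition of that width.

Each bag holds 3 vertices, so the decomposition has width 2, which upper-bounds the treewidth. For the lower bound, the 3 vertices {0, 2, 3} are pairwise adjacent, and any tree decomposition puts a clique entirely inside one bag — forcing width ≥ 2. The upper and lower bounds meet at 2, so that is the treewidth.

Treewidth 2.
One such decomposition:
Bags: B1 = {0, 2, 3}  B2 = {1, 2, 3}  B3 = {2, 3, 4}
Tree: B1–B2, B1–B3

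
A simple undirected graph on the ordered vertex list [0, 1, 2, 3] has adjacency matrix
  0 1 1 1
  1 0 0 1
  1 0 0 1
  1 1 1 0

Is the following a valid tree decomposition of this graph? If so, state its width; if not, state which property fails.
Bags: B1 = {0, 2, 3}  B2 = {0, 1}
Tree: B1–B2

A tree decomposition must satisfy three properties: every vertex lies in some bag; for every edge, both endpoints lie together in some bag; and for every vertex, the bags containing it form a connected subtree. Here edge (3,1) lies in no bag, so the decomposition is invalid.

No — edge (3,1) lies in no bag.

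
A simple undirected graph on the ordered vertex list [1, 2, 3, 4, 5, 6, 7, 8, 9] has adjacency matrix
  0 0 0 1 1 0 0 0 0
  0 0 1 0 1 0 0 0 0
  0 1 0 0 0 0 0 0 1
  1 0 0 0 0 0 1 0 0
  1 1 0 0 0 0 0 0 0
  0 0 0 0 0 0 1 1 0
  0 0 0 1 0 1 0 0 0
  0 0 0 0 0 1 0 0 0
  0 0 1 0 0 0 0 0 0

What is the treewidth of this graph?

A width-1 tree decomposition is:
Bags: B1 = {3, 9}  B2 = {2, 3}  B3 = {2, 5}  B4 = {1, 5}  B5 = {1, 4}  B6 = {4, 7}  B7 = {6, 7}  B8 = {6, 8}
Tree: B1–B2, B2–B3, B3–B4, B4–B5, B5–B6, B6–B7, B7–B8
Every bag has size at most 2, so the width is 2 − 1 = 1 and tw(G) ≤ 1. Any graph with an edge has treewidth ≥ 1, and G has the edge 9–3. The upper and lower bounds meet at 1, so that is the treewidth.

1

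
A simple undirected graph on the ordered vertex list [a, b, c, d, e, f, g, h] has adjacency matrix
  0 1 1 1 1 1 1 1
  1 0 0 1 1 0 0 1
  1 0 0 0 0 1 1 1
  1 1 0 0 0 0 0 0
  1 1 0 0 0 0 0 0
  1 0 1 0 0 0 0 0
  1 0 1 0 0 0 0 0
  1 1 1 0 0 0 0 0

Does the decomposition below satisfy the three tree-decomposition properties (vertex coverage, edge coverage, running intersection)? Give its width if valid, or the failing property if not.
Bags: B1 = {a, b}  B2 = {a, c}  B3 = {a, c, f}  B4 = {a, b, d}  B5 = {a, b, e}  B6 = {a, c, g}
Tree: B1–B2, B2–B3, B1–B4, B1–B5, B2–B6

No — vertex h appears in no bag.

A tree decomposition must satisfy three properties: every vertex lies in some bag; for every edge, both endpoints lie together in some bag; and for every vertex, the bags containing it form a connected subtree. Here vertex h appears in no bag, so the decomposition is invalid.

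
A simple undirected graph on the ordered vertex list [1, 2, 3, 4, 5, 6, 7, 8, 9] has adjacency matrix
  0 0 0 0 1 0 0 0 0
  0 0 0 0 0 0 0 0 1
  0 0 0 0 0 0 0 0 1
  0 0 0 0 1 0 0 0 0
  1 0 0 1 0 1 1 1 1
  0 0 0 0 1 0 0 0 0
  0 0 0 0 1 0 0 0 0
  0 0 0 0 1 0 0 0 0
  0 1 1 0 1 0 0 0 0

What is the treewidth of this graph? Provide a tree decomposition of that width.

Each bag holds 2 vertices, so the decomposition has width 1, which upper-bounds the treewidth. Since G has at least one edge (e.g. 5–9), it is not an edgeless graph, so tw(G) ≥ 1. Hence tw(G) = 1 exactly.

Treewidth 1.
One such decomposition:
Bags: B1 = {5, 9}  B2 = {3, 9}  B3 = {5, 7}  B4 = {1, 5}  B5 = {4, 5}  B6 = {2, 9}  B7 = {5, 6}  B8 = {5, 8}
Tree: B1–B2, B1–B3, B1–B4, B1–B5, B1–B6, B5–B7, B1–B8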